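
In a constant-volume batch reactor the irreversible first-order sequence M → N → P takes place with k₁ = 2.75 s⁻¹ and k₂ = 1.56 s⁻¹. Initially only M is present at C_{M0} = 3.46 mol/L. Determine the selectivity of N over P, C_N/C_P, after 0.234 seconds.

Solving the coupled first-order balances gives C_N(t) = [k₁/(k₂−k₁)]·C_{M0}·(e^(−k₁t) − e^(−k₂t)).
e^(−k₁t) = e^(−2.75×0.234) = e^(−0.6435) = 0.5255; e^(−k₂t) = e^(−0.3650) = 0.6942.
C_N = 2.75×3.46/(1.56−2.75) × (0.5255−0.6942) = (-7.996)×(-0.1687) = 1.349 mol/L.
C_M = C_{M0}e^(−k₁t) = 1.818 mol/L, so C_P = C_{M0}−C_M−C_N = 0.2929 mol/L; C_N/C_P = 4.61.

4.61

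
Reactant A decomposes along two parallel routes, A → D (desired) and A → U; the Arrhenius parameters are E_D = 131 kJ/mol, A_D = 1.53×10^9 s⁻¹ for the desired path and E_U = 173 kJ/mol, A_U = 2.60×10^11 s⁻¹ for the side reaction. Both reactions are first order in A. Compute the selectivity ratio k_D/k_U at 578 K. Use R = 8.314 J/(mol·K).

36.8

k_D/k_U = (A_D/A_U)·exp[−(E_D−E_U)/(RT)] = (A_D/A_U)·exp[(E_U−E_D)/(RT)].
(E_U−E_D)/(RT) = (173−131)×10³/(8.314×578) = 42000/4805 = 8.740.
k_D/k_U = (1.53×10^9/2.60×10^11)·exp(8.740) = 0.005885 × 6248 = 36.8.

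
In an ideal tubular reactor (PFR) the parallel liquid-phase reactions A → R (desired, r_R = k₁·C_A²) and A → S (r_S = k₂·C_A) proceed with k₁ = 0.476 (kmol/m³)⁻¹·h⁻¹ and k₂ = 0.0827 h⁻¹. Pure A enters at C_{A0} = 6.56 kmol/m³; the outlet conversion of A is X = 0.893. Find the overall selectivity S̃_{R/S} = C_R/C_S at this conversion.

15.5

C_A = C_{A0}(1−X) = 0.7019 kmol/m³.
Along a PFR/batch, dC_S/dC_A = −r_S/(r_R+r_S) = −k₂/(k₂+k₁·C_A).
Integrating from C_{A0} to C_A: C_S = (0.0827/0.476)·ln[(0.0827+0.476·6.56)/(0.0827+0.476·0.702)] = 0.1737·ln(3.205/0.4168) = 0.3544 kmol/m³.
Then C_R = (C_{A0}−C_A) − C_S = 5.858 − 0.3544 = 5.504 kmol/m³.
S̃_{R/S} = C_R/C_S = 5.504/0.3544 = 15.5.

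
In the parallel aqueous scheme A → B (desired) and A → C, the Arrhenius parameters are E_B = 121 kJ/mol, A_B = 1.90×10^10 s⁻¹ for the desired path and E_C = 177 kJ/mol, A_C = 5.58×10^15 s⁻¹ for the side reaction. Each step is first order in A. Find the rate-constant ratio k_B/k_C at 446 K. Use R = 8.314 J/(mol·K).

12.3

k_B/k_C = (A_B/A_C)·exp[−(E_B−E_C)/(RT)] = (A_B/A_C)·exp[(E_C−E_B)/(RT)].
(E_C−E_B)/(RT) = (177−121)×10³/(8.314×446) = 56000/3708 = 15.10.
k_B/k_C = (1.90×10^10/5.58×10^15)·exp(15.10) = 3.405×10^-6 × 3.621×10^6 = 12.3.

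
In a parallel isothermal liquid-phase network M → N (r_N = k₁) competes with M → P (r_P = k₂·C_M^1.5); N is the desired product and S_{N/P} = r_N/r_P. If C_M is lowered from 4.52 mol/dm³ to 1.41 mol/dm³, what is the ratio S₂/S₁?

S_{N/P} = (k₁/k₂)·C_M^-1.5, so S₂/S₁ = (C_{M,2}/C_{M,1})^-1.5.
= (1.41/4.52)^(-1.5) = (0.3119)^(-1.5) = 5.74.

5.74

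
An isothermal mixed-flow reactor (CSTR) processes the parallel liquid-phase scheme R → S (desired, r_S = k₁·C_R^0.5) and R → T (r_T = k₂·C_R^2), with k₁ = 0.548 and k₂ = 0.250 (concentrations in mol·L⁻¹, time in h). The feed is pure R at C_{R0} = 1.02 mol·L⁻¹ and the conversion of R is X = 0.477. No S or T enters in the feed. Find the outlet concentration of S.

0.413 mol·L⁻¹

Exit C_R = C_{R0}(1−X) = 1.02×0.523 = 0.5335 mol·L⁻¹.
Rates in a CSTR are evaluated at the outlet concentration: r_S = 0.548×0.5335^0.5 = 0.4003, r_T = 0.250×0.5335^2 = 0.07114.
Fraction of consumed R going to S: r_S/(r_S+r_T) = 0.8491.
C_S = 0.8491·C_{R0}·X = 0.8491×1.02×0.477 = 0.413 mol·L⁻¹.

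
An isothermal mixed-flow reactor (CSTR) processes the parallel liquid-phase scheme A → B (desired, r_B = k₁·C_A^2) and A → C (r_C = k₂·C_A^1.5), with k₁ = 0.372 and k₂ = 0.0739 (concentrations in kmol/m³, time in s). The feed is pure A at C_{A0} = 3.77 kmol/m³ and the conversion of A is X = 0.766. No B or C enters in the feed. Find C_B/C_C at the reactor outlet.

4.73

Exit C_A = C_{A0}(1−X) = 3.77×0.234 = 0.8822 kmol/m³.
In a CSTR the entire volume is at exit conditions, so r_B = 0.372×0.8822^2 = 0.2895 and r_C = 0.0739×0.8822^1.5 = 0.06123.
Overall selectivity = C_B/C_C = r_Bτ/(r_Cτ) = r_B/r_C = 4.73.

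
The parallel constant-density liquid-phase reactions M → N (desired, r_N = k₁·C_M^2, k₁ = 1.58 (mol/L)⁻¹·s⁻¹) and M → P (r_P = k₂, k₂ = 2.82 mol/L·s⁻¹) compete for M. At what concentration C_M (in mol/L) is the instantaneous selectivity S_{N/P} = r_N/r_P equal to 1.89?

S_{N/P} = (k₁/k₂)·C_M^2 ⇒ C_M = (S·k₂/k₁)^(0.5).
= (1.89×2.82/1.58)^(0.5) = (3.373)^(0.5) = 1.84 mol/L.

1.84 mol/L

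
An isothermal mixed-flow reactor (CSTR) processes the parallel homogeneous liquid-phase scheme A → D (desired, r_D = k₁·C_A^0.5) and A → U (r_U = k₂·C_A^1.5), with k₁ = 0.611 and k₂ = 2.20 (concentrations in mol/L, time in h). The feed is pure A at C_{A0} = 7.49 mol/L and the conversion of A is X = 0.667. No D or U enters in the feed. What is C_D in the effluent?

0.501 mol/L

Exit C_A = C_{A0}(1−X) = 7.49×0.333 = 2.494 mol/L.
Rates in a CSTR are evaluated at the outlet concentration: r_D = 0.611×2.494^0.5 = 0.9649, r_U = 2.20×2.494^1.5 = 8.666.
Fraction of consumed A going to D: r_D/(r_D+r_U) = 0.1002.
C_D = 0.1002·C_{A0}·X = 0.1002×7.49×0.667 = 0.501 mol/L.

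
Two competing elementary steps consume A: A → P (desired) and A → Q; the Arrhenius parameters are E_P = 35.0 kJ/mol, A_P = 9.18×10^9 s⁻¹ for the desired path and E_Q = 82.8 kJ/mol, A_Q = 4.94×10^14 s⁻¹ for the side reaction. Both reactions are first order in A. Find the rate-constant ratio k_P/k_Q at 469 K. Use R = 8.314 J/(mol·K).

3.92

Since both paths have the same order in A, the concentration cancels and S_{P/Q} = k_P/k_Q = (A_P/A_Q)·exp[(E_Q−E_P)/(RT)].
(E_Q−E_P)/(RT) = (82.8−35.0)×10³/(8.314×469) = 47800/3899 = 12.26.
k_P/k_Q = (9.18×10^9/4.94×10^14)·exp(12.26) = 1.858×10^-5 × 2.108×10^5 = 3.92.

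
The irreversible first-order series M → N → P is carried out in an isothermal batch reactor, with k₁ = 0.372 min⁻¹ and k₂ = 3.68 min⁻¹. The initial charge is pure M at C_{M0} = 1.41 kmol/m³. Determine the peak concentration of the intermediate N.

0.110 kmol/m³

Evaluating C_N at t_opt = ln(k₂/k₁)/(k₂−k₁) gives C_{N,max}/C_{M0} = (k₁/k₂)^[k₂/(k₂−k₁)].
= (0.372/3.68)^(3.68/(3.68−0.372)) = (0.1011)^(1.112) = 0.07812.
C_{N,max} = 0.07812×1.41 = 0.110 kmol/m³.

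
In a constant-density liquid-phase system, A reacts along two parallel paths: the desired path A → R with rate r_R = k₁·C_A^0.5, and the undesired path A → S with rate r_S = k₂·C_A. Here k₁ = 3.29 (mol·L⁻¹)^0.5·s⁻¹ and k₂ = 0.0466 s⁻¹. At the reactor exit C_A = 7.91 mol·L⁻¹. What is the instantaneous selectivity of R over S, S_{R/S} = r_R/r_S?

S_{R/S} = r_R/r_S = (k₁·C_A^0.5)/(k₂·C_A) = (k₁/k₂)·C_A^-0.5.
= (3.29×7.910^0.5) / (0.0466×7.910) = 9.253/0.3686 = 25.1.
The undesired path is higher order in A, so low C_A (CSTR or dilute feed) favours R.

25.1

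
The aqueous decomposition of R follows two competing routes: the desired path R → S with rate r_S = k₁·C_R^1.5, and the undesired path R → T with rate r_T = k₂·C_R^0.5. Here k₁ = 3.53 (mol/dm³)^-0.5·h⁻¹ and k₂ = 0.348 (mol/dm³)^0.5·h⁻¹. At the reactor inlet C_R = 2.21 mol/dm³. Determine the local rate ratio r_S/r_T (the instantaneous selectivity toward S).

22.4

S_{S/T} = r_S/r_T = (k₁·C_R^1.5)/(k₂·C_R^0.5) = (k₁/k₂)·C_R.
= (3.53×2.210^1.5) / (0.348×2.210^0.5) = 11.60/0.5173 = 22.4.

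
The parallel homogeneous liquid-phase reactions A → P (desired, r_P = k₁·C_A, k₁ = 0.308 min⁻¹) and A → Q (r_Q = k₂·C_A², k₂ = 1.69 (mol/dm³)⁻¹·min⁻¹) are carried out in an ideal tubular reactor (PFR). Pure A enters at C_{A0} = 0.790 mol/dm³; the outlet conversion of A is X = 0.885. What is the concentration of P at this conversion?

C_A = C_{A0}(1−X) = 0.09085 mol/dm³.
Along a PFR/batch, dC_P/dC_A = −r_P/(r_P+r_Q) = −k₁/(k₁+k₂·C_A).
Integrating from C_{A0} to C_A: C_P = (0.308/1.69)·ln[(0.308+1.69·0.790)/(0.308+1.69·0.0909)] = 0.1822·ln(1.643/0.4615) = 0.2314 mol/dm³.

0.231 mol/dm³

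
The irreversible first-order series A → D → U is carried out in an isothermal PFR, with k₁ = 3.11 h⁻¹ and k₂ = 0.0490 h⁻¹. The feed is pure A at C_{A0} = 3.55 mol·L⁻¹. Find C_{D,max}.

3.32 mol·L⁻¹

For a first-order series the maximum intermediate yield is C_{D,max}/C_{A0} = (k₁/k₂)^[k₂/(k₂−k₁)].
= (3.11/0.0490)^(0.0490/(0.0490−3.11)) = (63.47)^(-0.01601) = 0.9357.
C_{D,max} = 0.9357×3.55 = 3.32 mol·L⁻¹.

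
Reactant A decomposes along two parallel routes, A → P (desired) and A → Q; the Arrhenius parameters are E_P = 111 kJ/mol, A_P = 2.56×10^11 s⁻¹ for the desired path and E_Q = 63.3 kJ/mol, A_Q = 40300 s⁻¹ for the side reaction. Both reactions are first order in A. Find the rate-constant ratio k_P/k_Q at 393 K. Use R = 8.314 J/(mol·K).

2.90

With equal orders, S_{P/Q} = k_P/k_Q = (A_P/A_Q)·exp[(E_Q−E_P)/(RT)].
(E_Q−E_P)/(RT) = (63.3−111)×10³/(8.314×393) = -47700/3267 = -14.60.
k_P/k_Q = (2.56×10^11/40300)·exp(-14.60) = 6.352×10^6 × 4.569×10^-7 = 2.90.
Since E_P > E_Q, raising the temperature improves selectivity toward P.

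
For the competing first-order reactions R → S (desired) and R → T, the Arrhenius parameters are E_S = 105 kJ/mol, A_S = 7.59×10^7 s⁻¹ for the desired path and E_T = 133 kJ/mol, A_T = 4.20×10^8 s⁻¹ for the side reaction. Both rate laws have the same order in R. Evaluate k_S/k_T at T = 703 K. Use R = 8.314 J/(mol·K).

Since both paths have the same order in R, the concentration cancels and S_{S/T} = k_S/k_T = (A_S/A_T)·exp[(E_T−E_S)/(RT)].
(E_T−E_S)/(RT) = (133−105)×10³/(8.314×703) = 28000/5845 = 4.791.
k_S/k_T = (7.59×10^7/4.20×10^8)·exp(4.791) = 0.1807 × 120.4 = 21.8.

21.8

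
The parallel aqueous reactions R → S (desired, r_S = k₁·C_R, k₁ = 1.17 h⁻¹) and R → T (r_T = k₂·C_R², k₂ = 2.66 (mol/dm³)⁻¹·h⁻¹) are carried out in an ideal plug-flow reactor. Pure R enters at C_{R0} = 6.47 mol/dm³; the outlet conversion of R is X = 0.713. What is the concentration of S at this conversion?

0.484 mol/dm³

C_R = C_{R0}(1−X) = 1.857 mol/dm³.
Along a PFR/batch, dC_S/dC_R = −r_S/(r_S+r_T) = −k₁/(k₁+k₂·C_R).
Integrating from C_{R0} to C_R: C_S = (1.17/2.66)·ln[(1.17+2.66·6.47)/(1.17+2.66·1.86)] = 0.4398·ln(18.38/6.109) = 0.4845 mol/dm³.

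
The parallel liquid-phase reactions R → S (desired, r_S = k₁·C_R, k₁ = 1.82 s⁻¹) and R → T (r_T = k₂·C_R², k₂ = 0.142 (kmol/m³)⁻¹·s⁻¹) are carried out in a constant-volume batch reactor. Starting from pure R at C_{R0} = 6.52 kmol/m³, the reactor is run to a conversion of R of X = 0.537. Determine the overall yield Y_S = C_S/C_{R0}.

C_R = C_{R0}(1−X) = 3.019 kmol/m³.
Along a PFR/batch, dC_S/dC_R = −r_S/(r_S+r_T) = −k₁/(k₁+k₂·C_R).
Integrating from C_{R0} to C_R: C_S = (1.82/0.142)·ln[(1.82+0.142·6.52)/(1.82+0.142·3.02)] = 12.82·ln(2.746/2.249) = 2.560 kmol/m³.
Y_S = C_S/C_{R0} = 2.560/6.52 = 0.393.

0.393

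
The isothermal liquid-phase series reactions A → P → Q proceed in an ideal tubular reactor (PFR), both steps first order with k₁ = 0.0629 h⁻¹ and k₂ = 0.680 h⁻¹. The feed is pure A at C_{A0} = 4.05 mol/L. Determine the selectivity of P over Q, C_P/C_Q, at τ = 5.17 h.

The intermediate concentration in a first-order A→B→C sequence is C_P = k₁C_{A0}(e^(−k₁τ) − e^(−k₂τ))/(k₂−k₁).
e^(−k₁τ) = e^(−0.0629×5.17) = e^(−0.3252) = 0.7224; e^(−k₂τ) = e^(−3.516) = 0.02973.
C_P = 0.0629×4.05/(0.680−0.0629) × (0.7224−0.02973) = 0.4128×0.6927 = 0.2859 mol/L.
C_A = C_{A0}e^(−k₁τ) = 2.926 mol/L, so C_Q = C_{A0}−C_A−C_P = 0.8384 mol/L; C_P/C_Q = 0.341.

0.341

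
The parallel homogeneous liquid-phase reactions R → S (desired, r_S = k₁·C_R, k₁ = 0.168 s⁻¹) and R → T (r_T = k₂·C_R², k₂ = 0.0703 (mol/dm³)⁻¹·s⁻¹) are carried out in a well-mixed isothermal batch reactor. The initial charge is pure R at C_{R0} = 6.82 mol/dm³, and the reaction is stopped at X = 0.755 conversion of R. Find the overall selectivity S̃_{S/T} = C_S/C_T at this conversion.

0.613

C_R = C_{R0}(1−X) = 1.671 mol/dm³.
Along a PFR/batch, dC_S/dC_R = −r_S/(r_S+r_T) = −k₁/(k₁+k₂·C_R).
Integrating from C_{R0} to C_R: C_S = (0.168/0.0703)·ln[(0.168+0.0703·6.82)/(0.168+0.0703·1.67)] = 2.390·ln(0.6474/0.2855) = 1.957 mol/dm³.
C_T = (C_{R0}−C_R)−C_S = 3.192 mol/dm³; S̃_{S/T} = 1.957/3.192 = 0.613.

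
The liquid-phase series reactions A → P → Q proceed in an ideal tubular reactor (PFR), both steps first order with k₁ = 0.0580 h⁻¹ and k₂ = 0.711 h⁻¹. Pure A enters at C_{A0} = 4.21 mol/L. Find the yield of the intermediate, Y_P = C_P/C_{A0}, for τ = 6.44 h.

0.0602

Solving the coupled first-order balances gives C_P(τ) = [k₁/(k₂−k₁)]·C_{A0}·(e^(−k₁τ) − e^(−k₂τ)).
e^(−k₁τ) = e^(−0.0580×6.44) = e^(−0.3735) = 0.6883; e^(−k₂τ) = e^(−4.579) = 0.01027.
C_P = 0.0580×4.21/(0.711−0.0580) × (0.6883−0.01027) = 0.3739×0.6780 = 0.2535 mol/L.
Y_P = C_P/C_{A0} = 0.2535/4.21 = 0.0602.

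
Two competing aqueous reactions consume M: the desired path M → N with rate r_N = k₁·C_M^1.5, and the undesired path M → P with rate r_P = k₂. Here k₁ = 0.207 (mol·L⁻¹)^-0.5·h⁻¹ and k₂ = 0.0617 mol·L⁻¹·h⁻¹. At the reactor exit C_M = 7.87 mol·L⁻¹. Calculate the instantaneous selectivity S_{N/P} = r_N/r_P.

74.1

S_{N/P} = r_N/r_P = (k₁·C_M^1.5)/(k₂) = (k₁/k₂)·C_M^1.5.
= (0.207×7.870^1.5) / (0.0617) = 4.570/0.06170 = 74.1.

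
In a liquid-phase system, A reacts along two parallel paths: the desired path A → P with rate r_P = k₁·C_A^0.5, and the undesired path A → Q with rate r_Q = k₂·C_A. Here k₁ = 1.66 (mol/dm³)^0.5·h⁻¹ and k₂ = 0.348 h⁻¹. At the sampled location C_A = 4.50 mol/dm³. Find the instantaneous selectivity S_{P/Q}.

S_{P/Q} = r_P/r_Q = (k₁·C_A^0.5)/(k₂·C_A) = (k₁/k₂)·C_A^-0.5.
= (1.66×4.500^0.5) / (0.348×4.500) = 3.521/1.566 = 2.25.
The undesired path is higher order in A, so low C_A (CSTR or dilute feed) favours P.

2.25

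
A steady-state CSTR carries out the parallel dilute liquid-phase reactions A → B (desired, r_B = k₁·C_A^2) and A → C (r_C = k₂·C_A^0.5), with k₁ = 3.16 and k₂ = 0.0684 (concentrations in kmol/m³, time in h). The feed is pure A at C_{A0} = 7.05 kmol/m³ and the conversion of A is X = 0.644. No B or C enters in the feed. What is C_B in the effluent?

4.52 kmol/m³

Exit C_A = C_{A0}(1−X) = 7.05×0.356 = 2.510 kmol/m³.
A CSTR operates uniformly at the exit composition, giving r_B = 19.91 and r_C = 0.1084 (each k·C_A^n at C_A = 2.510).
Fraction of consumed A going to B: r_B/(r_B+r_C) = 0.9946.
C_B = 0.9946·C_{A0}·X = 0.9946×7.05×0.644 = 4.52 kmol/m³.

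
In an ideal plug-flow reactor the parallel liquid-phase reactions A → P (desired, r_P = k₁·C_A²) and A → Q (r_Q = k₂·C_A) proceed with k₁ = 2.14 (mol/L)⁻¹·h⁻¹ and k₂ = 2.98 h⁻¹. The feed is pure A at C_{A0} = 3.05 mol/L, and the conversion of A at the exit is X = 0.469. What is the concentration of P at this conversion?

C_A = C_{A0}(1−X) = 1.620 mol/L.
Along a PFR/batch, dC_Q/dC_A = −r_Q/(r_P+r_Q) = −k₂/(k₂+k₁·C_A).
Integrating from C_{A0} to C_A: C_Q = (2.98/2.14)·ln[(2.98+2.14·3.05)/(2.98+2.14·1.62)] = 1.393·ln(9.507/6.446) = 0.5411 mol/L.
Then C_P = (C_{A0}−C_A) − C_Q = 1.430 − 0.5411 = 0.8893 mol/L.

0.889 mol/L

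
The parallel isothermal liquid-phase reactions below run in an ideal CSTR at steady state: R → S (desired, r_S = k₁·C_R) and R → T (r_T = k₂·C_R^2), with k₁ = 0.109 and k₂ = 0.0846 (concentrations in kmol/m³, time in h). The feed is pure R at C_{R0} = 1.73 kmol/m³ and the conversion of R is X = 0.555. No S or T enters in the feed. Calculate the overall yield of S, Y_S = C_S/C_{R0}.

Exit C_R = C_{R0}(1−X) = 1.73×0.445 = 0.7698 kmol/m³.
In a CSTR the entire volume is at exit conditions, so r_S = 0.109×0.7698 = 0.08391 and r_T = 0.0846×0.7698^2 = 0.05014.
Fraction of consumed R going to S: r_S/(r_S+r_T) = 0.6260.
C_S = 0.6260·C_{R0}·X = 0.6260×1.73×0.555 = 0.601 kmol/m³; Y_S = C_S/C_{R0} = 0.347.

0.347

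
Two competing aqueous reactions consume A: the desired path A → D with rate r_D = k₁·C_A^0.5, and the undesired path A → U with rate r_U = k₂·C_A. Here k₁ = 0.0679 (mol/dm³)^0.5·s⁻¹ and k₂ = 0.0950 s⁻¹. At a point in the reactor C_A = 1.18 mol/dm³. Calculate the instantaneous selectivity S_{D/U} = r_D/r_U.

0.658

S_{D/U} = r_D/r_U = (k₁·C_A^0.5)/(k₂·C_A) = (k₁/k₂)·C_A^-0.5.
= (0.0679×1.180^0.5) / (0.0950×1.180) = 0.07376/0.1121 = 0.658.
The undesired path is higher order in A, so low C_A (CSTR or dilute feed) favours D.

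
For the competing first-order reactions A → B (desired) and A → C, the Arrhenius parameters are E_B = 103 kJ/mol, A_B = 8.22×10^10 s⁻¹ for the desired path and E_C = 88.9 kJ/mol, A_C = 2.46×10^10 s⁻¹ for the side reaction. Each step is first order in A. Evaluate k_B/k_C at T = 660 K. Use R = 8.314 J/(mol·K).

0.256

With equal orders, S_{B/C} = k_B/k_C = (A_B/A_C)·exp[(E_C−E_B)/(RT)].
(E_C−E_B)/(RT) = (88.9−103)×10³/(8.314×660) = -14100/5487 = -2.570.
k_B/k_C = (8.22×10^10/2.46×10^10)·exp(-2.570) = 3.341 × 0.07657 = 0.256.
Since E_B > E_C, raising the temperature improves selectivity toward B.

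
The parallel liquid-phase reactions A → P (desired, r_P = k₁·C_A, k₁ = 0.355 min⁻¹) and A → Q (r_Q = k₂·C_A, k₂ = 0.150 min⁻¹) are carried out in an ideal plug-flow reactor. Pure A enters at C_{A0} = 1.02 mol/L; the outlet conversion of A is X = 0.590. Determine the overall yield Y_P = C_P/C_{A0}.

0.415

C_A = C_{A0}(1−X) = 0.4182 mol/L.
Both paths are first order in A, so the instantaneous fraction to P is constant: dC_P/d(−C_A) = k₁/(k₁+k₂) = 0.7030.
C_P = 0.7030·(C_{A0}−C_A) = 0.7030×0.6018 = 0.423 mol/L.
Y_P = C_P/C_{A0} = 0.4230/1.02 = 0.415.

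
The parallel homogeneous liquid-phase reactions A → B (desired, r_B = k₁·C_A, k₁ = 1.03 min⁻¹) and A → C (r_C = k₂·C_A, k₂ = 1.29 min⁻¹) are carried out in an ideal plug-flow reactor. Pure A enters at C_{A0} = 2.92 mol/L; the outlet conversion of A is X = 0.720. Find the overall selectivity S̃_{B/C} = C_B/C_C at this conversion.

0.798

C_A = C_{A0}(1−X) = 0.8176 mol/L.
Both paths are first order in A, so the instantaneous fraction to B is constant: dC_B/d(−C_A) = k₁/(k₁+k₂) = 0.4440.
C_B = 0.4440·(C_{A0}−C_A) = 0.4440×2.102 = 0.933 mol/L.
C_C = (C_{A0}−C_A)−C_B = 1.169 mol/L; S̃_{B/C} = 0.9334/1.169 = 0.798.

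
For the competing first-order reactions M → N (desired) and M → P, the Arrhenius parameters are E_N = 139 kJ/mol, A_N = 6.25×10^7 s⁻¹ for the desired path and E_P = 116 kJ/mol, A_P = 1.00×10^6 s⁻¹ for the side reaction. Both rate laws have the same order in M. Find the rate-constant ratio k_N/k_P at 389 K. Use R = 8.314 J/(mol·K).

0.0510

Since both paths have the same order in M, the concentration cancels and S_{N/P} = k_N/k_P = (A_N/A_P)·exp[(E_P−E_N)/(RT)].
(E_P−E_N)/(RT) = (116−139)×10³/(8.314×389) = -23000/3234 = -7.112.
k_N/k_P = (6.25×10^7/1.00×10^6)·exp(-7.112) = 62.50 × 8.156×10^-4 = 0.0510.
Since E_N > E_P, raising the temperature improves selectivity toward N.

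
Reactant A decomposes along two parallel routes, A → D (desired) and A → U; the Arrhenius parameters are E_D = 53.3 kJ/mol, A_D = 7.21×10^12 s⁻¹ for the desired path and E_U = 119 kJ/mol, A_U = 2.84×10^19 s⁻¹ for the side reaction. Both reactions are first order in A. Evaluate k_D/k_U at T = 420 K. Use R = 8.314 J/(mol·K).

37.7

Since both paths have the same order in A, the concentration cancels and S_{D/U} = k_D/k_U = (A_D/A_U)·exp[(E_U−E_D)/(RT)].
(E_U−E_D)/(RT) = (119−53.3)×10³/(8.314×420) = 65700/3492 = 18.82.
k_D/k_U = (7.21×10^12/2.84×10^19)·exp(18.82) = 2.539×10^-7 × 1.483×10^8 = 37.7.
Since E_D < E_U, lowering the temperature improves selectivity toward D.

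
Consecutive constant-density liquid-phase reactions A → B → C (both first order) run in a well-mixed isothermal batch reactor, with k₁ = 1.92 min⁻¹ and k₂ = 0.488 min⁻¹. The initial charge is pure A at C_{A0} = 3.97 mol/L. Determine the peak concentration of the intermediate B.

2.49 mol/L

For a first-order series the maximum intermediate yield is C_{B,max}/C_{A0} = (k₁/k₂)^[k₂/(k₂−k₁)].
= (1.92/0.488)^(0.488/(0.488−1.92)) = (3.934)^(-0.3408) = 0.6270.
C_{B,max} = 0.6270×3.97 = 2.49 mol/L.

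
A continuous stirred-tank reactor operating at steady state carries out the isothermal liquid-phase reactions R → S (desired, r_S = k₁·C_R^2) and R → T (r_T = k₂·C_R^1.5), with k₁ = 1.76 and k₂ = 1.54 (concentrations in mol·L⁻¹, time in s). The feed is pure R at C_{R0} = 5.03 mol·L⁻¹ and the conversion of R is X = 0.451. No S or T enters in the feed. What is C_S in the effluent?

1.49 mol·L⁻¹

Exit C_R = C_{R0}(1−X) = 5.03×0.549 = 2.761 mol·L⁻¹.
A CSTR operates uniformly at the exit composition, giving r_S = 13.42 and r_T = 7.067 (each k·C_R^n at C_R = 2.761).
Fraction of consumed R going to S: r_S/(r_S+r_T) = 0.6551.
C_S = 0.6551·C_{R0}·X = 0.6551×5.03×0.451 = 1.49 mol·L⁻¹.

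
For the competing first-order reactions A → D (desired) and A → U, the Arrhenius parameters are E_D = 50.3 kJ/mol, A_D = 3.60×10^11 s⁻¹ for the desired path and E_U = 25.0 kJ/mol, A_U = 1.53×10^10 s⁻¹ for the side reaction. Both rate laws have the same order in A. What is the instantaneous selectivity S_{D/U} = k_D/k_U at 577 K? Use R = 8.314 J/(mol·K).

0.121

Since both paths have the same order in A, the concentration cancels and S_{D/U} = k_D/k_U = (A_D/A_U)·exp[(E_U−E_D)/(RT)].
(E_U−E_D)/(RT) = (25.0−50.3)×10³/(8.314×577) = -25300/4797 = -5.274.
k_D/k_U = (3.60×10^11/1.53×10^10)·exp(-5.274) = 23.53 × 0.005123 = 0.121.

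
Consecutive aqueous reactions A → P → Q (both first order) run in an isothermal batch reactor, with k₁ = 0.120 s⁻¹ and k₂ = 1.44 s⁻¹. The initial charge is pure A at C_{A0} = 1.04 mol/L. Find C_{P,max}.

Evaluating C_P at t_opt = ln(k₂/k₁)/(k₂−k₁) gives C_{P,max}/C_{A0} = (k₁/k₂)^[k₂/(k₂−k₁)].
= (0.120/1.44)^(1.44/(1.44−0.120)) = (0.08333)^(1.091) = 0.06648.
C_{P,max} = 0.06648×1.04 = 0.0691 mol/L.

0.0691 mol/L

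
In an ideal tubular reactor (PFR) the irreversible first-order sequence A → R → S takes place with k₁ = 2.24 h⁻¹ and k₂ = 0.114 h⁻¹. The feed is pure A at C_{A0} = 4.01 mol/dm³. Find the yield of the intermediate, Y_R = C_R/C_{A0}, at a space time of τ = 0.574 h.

For first-order series with pure A initially, C_R(τ) = k₁C_{A0}/(k₂−k₁)·(e^(−k₁τ) − e^(−k₂τ)).
e^(−k₁τ) = e^(−2.24×0.574) = e^(−1.286) = 0.2764; e^(−k₂τ) = e^(−0.06544) = 0.9367.
C_R = 2.24×4.01/(0.114−2.24) × (0.2764−0.9367) = (-4.225)×(-0.6602) = 2.789 mol/dm³.
Y_R = C_R/C_{A0} = 2.789/4.01 = 0.696.

0.696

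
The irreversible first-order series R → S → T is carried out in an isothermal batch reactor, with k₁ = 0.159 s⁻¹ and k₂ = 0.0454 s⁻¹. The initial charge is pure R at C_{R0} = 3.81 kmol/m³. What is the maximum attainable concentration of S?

For a first-order series the maximum intermediate yield is C_{S,max}/C_{R0} = (k₁/k₂)^[k₂/(k₂−k₁)].
= (0.159/0.0454)^(0.0454/(0.0454−0.159)) = (3.502)^(-0.3996) = 0.6060.
C_{S,max} = 0.6060×3.81 = 2.31 kmol/m³.

2.31 kmol/m³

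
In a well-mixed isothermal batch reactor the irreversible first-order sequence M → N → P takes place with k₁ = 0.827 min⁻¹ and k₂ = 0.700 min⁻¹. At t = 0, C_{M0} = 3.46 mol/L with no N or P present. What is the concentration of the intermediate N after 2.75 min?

0.969 mol/L

For first-order series with pure M initially, C_N(t) = k₁C_{M0}/(k₂−k₁)·(e^(−k₁t) − e^(−k₂t)).
e^(−k₁t) = e^(−0.827×2.75) = e^(−2.274) = 0.1029; e^(−k₂t) = e^(−1.925) = 0.1459.
C_N = 0.827×3.46/(0.700−0.827) × (0.1029−0.1459) = (-22.53)×(-0.04300) = 0.9689 mol/L.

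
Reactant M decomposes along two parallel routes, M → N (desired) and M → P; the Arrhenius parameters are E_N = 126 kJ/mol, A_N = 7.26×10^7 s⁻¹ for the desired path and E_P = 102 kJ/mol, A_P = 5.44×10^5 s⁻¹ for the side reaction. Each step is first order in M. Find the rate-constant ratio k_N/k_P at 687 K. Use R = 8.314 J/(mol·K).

With equal orders, S_{N/P} = k_N/k_P = (A_N/A_P)·exp[(E_P−E_N)/(RT)].
(E_P−E_N)/(RT) = (102−126)×10³/(8.314×687) = -24000/5712 = -4.202.
k_N/k_P = (7.26×10^7/5.44×10^5)·exp(-4.202) = 133.5 × 0.01497 = 2.00.
Since E_N > E_P, raising the temperature improves selectivity toward N.

2.00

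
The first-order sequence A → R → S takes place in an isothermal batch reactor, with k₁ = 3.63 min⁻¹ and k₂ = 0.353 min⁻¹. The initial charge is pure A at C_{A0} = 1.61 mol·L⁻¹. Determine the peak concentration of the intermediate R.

Evaluating C_R at t_opt = ln(k₂/k₁)/(k₂−k₁) gives C_{R,max}/C_{A0} = (k₁/k₂)^[k₂/(k₂−k₁)].
= (3.63/0.353)^(0.353/(0.353−3.63)) = (10.28)^(-0.1077) = 0.7780.
C_{R,max} = 0.7780×1.61 = 1.25 mol·L⁻¹.

1.25 mol·L⁻¹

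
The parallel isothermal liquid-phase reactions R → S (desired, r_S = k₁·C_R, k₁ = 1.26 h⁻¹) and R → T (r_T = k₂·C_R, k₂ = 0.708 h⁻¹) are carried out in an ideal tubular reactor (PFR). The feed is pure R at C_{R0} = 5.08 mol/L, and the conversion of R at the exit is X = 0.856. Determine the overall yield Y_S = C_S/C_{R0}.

C_R = C_{R0}(1−X) = 0.7315 mol/L.
Both paths are first order in R, so the instantaneous fraction to S is constant: dC_S/d(−C_R) = k₁/(k₁+k₂) = 0.6402.
C_S = 0.6402·(C_{R0}−C_R) = 0.6402×4.348 = 2.78 mol/L.
Y_S = C_S/C_{R0} = 2.784/5.08 = 0.548.

0.548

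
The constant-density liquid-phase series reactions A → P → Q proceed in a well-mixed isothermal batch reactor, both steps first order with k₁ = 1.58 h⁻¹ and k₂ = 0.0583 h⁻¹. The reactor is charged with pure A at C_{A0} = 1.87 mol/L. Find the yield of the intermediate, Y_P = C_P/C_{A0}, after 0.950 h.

0.751

For first-order series with pure A initially, C_P(t) = k₁C_{A0}/(k₂−k₁)·(e^(−k₁t) − e^(−k₂t)).
e^(−k₁t) = e^(−1.58×0.950) = e^(−1.501) = 0.2229; e^(−k₂t) = e^(−0.05538) = 0.9461.
C_P = 1.58×1.87/(0.0583−1.58) × (0.2229−0.9461) = (-1.942)×(-0.7232) = 1.404 mol/L.
Y_P = C_P/C_{A0} = 1.404/1.87 = 0.751.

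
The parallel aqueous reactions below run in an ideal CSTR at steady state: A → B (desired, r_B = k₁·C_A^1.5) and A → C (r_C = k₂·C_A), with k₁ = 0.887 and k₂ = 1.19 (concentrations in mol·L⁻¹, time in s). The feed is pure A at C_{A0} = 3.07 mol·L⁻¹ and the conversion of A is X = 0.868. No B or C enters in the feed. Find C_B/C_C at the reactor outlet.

Exit C_A = C_{A0}(1−X) = 3.07×0.132 = 0.4052 mol·L⁻¹.
Rates in a CSTR are evaluated at the outlet concentration: r_B = 0.887×0.4052^1.5 = 0.2288, r_C = 1.19×0.4052 = 0.4822.
Overall selectivity = C_B/C_C = r_Bτ/(r_Cτ) = r_B/r_C = 0.474.

0.474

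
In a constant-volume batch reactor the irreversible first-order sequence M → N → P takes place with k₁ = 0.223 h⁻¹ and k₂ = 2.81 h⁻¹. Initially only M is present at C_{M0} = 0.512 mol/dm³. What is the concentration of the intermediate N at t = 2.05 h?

0.0278 mol/dm³

Solving the coupled first-order balances gives C_N(t) = [k₁/(k₂−k₁)]·C_{M0}·(e^(−k₁t) − e^(−k₂t)).
e^(−k₁t) = e^(−0.223×2.05) = e^(−0.4571) = 0.6331; e^(−k₂t) = e^(−5.760) = 0.003150.
C_N = 0.223×0.512/(2.81−0.223) × (0.6331−0.003150) = 0.04413×0.6299 = 0.02780 mol/dm³.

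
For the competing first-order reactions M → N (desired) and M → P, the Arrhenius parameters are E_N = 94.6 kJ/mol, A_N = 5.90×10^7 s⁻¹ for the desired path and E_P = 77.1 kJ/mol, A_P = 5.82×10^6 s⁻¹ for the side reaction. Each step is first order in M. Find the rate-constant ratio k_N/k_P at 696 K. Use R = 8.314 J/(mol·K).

0.493

k_N/k_P = (A_N/A_P)·exp[−(E_N−E_P)/(RT)] = (A_N/A_P)·exp[(E_P−E_N)/(RT)].
(E_P−E_N)/(RT) = (77.1−94.6)×10³/(8.314×696) = -17500/5787 = -3.024.
k_N/k_P = (5.90×10^7/5.82×10^6)·exp(-3.024) = 10.14 × 0.04859 = 0.493.
Since E_N > E_P, raising the temperature improves selectivity toward N.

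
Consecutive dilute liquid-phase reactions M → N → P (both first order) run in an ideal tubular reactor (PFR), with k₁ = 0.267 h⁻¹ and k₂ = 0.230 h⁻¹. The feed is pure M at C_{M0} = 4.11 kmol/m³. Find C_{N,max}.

1.63 kmol/m³

Evaluating C_N at τ_opt = ln(k₂/k₁)/(k₂−k₁) gives C_{N,max}/C_{M0} = (k₁/k₂)^[k₂/(k₂−k₁)].
= (0.267/0.230)^(0.230/(0.230−0.267)) = (1.161)^(-6.216) = 0.3956.
C_{N,max} = 0.3956×4.11 = 1.63 kmol/m³.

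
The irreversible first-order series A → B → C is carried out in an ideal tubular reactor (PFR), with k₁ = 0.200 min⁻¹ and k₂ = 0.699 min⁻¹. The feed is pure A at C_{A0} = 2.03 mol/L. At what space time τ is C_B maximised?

2.51 min

For first-order series the maximum of C_B occurs at τ_opt = ln(k₂/k₁)/(k₂−k₁).
= ln(0.699/0.200)/(0.699−0.200) = ln(3.495)/0.4990 = 1.251/0.4990 = 2.51 min.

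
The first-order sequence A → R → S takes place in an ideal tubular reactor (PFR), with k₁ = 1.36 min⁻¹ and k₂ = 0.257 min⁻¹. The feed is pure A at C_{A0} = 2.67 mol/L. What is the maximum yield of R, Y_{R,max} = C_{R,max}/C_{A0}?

At the optimum, C_{R,max}/C_{A0} = (k₁/k₂)^[k₂/(k₂−k₁)].
= (1.36/0.257)^(0.257/(0.257−1.36)) = (5.292)^(-0.2330) = 0.6783.

0.678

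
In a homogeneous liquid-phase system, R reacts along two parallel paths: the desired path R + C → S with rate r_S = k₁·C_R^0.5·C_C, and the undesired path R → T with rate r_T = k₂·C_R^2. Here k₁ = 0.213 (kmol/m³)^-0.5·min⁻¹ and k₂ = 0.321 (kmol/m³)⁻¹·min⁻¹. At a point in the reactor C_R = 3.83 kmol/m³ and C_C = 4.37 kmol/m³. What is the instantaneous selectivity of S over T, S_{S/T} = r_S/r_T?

S_{S/T} = r_S/r_T = (k₁·C_R^0.5·C_C)/(k₂·C_R^2) = (k₁/k₂)·C_R^-1.5·C_C.
= (0.213×3.830^0.5×4.370) / (0.321×3.830^2) = 1.822/4.709 = 0.387.

0.387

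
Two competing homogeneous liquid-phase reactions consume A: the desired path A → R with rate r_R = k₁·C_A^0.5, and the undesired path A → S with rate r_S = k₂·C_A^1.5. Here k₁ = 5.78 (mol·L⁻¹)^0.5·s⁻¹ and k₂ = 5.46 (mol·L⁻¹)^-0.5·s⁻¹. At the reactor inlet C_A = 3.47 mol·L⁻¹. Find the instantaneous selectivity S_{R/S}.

0.305

S_{R/S} = r_R/r_S = (k₁·C_A^0.5)/(k₂·C_A^1.5) = (k₁/k₂)·C_A⁻¹.
= (5.78×3.470^0.5) / (5.46×3.470^1.5) = 10.77/35.29 = 0.305.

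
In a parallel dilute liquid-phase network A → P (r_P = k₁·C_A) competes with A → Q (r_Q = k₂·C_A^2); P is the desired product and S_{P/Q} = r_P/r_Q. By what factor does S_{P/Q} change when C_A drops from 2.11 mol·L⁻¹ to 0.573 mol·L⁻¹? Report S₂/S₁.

3.68

S_{P/Q} = (k₁/k₂)·C_A⁻¹, so S₂/S₁ = (C_{A,2}/C_{A,1})⁻¹.
= 2.11/0.573 = 3.68.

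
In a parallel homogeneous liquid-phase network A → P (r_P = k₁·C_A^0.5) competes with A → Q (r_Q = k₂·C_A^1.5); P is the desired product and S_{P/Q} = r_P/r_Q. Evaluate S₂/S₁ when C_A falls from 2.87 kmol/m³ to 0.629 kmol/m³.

S_{P/Q} = (k₁/k₂)·C_A⁻¹, so S₂/S₁ = (C_{A,2}/C_{A,1})⁻¹.
= 2.87/0.629 = 4.56.
Selectivity toward P rises as C_A falls — low-concentration operation is favoured.

4.56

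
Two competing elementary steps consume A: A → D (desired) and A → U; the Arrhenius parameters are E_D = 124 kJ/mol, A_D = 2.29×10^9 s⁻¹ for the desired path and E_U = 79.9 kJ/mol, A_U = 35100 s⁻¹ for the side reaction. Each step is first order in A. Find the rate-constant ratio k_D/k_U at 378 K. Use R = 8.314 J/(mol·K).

k_D/k_U = (A_D/A_U)·exp[−(E_D−E_U)/(RT)] = (A_D/A_U)·exp[(E_U−E_D)/(RT)].
(E_U−E_D)/(RT) = (79.9−124)×10³/(8.314×378) = -44100/3143 = -14.03.
k_D/k_U = (2.29×10^9/35100)·exp(-14.03) = 65242 × 8.049×10^-7 = 0.0525.
Since E_D > E_U, raising the temperature improves selectivity toward D.

0.0525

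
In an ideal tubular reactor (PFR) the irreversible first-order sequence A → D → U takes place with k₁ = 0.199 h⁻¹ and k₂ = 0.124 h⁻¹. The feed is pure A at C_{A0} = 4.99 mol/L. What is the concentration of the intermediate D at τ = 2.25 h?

The intermediate concentration in a first-order A→B→C sequence is C_D = k₁C_{A0}(e^(−k₁τ) − e^(−k₂τ))/(k₂−k₁).
e^(−k₁τ) = e^(−0.199×2.25) = e^(−0.4478) = 0.6391; e^(−k₂τ) = e^(−0.2790) = 0.7565.
C_D = 0.199×4.99/(0.124−0.199) × (0.6391−0.7565) = (-13.24)×(-0.1175) = 1.555 mol/L.

1.56 mol/L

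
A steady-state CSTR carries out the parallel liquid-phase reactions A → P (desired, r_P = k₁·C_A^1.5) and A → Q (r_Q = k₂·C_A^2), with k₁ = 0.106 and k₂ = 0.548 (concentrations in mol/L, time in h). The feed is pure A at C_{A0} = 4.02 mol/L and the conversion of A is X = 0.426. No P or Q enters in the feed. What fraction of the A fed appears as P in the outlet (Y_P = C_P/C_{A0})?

Exit C_A = C_{A0}(1−X) = 4.02×0.574 = 2.307 mol/L.
Rates in a CSTR are evaluated at the outlet concentration: r_P = 0.106×2.307^1.5 = 0.3715, r_Q = 0.548×2.307^2 = 2.918.
Fraction of consumed A going to P: r_P/(r_P+r_Q) = 0.1130.
C_P = 0.1130·C_{A0}·X = 0.1130×4.02×0.426 = 0.193 mol/L; Y_P = C_P/C_{A0} = 0.0481.

0.0481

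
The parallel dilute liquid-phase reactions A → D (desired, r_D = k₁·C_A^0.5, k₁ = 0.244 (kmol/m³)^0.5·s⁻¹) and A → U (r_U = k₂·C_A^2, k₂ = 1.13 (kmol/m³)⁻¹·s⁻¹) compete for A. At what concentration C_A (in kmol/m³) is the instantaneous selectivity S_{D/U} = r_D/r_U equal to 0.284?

0.833 kmol/m³

S_{D/U} = (k₁/k₂)·C_A^-1.5 ⇒ C_A = (S·k₂/k₁)^(1/(-1.5)).
= (0.284×1.13/0.244)^(-0.6667) = (1.315)^(-0.6667) = 0.833 kmol/m³.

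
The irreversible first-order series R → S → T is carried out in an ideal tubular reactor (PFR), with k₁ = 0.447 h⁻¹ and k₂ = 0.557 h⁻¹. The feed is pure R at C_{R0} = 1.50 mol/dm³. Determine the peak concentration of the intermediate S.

0.492 mol/dm³

For a first-order series the maximum intermediate yield is C_{S,max}/C_{R0} = (k₁/k₂)^[k₂/(k₂−k₁)].
= (0.447/0.557)^(0.557/(0.557−0.447)) = (0.8025)^(5.064) = 0.3282.
C_{S,max} = 0.3282×1.50 = 0.492 mol/dm³.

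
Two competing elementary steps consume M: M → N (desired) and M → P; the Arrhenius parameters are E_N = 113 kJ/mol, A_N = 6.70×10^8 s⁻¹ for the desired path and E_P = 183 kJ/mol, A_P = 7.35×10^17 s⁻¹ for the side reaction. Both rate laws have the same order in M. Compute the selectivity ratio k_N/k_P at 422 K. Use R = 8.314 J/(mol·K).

0.421

k_N/k_P = (A_N/A_P)·exp[−(E_N−E_P)/(RT)] = (A_N/A_P)·exp[(E_P−E_N)/(RT)].
(E_P−E_N)/(RT) = (183−113)×10³/(8.314×422) = 70000/3509 = 19.95.
k_N/k_P = (6.70×10^8/7.35×10^17)·exp(19.95) = 9.116×10^-10 × 4.622×10^8 = 0.421.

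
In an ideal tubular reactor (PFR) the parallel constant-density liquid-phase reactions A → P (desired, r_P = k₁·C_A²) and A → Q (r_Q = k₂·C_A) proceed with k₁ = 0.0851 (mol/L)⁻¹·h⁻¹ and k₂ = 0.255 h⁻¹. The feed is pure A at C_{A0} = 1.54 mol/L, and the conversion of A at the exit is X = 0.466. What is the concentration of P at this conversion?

0.202 mol/L

C_A = C_{A0}(1−X) = 0.8224 mol/L.
Along a PFR/batch, dC_Q/dC_A = −r_Q/(r_P+r_Q) = −k₂/(k₂+k₁·C_A).
Integrating from C_{A0} to C_A: C_Q = (0.255/0.0851)·ln[(0.255+0.0851·1.54)/(0.255+0.0851·0.822)] = 2.996·ln(0.3861/0.3250) = 0.5160 mol/L.
Then C_P = (C_{A0}−C_A) − C_Q = 0.7176 − 0.5160 = 0.2016 mol/L.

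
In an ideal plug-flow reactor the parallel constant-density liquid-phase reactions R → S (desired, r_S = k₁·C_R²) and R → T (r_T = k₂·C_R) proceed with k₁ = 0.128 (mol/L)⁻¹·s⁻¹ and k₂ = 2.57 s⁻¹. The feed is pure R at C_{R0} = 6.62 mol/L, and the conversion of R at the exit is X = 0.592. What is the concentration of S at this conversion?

C_R = C_{R0}(1−X) = 2.701 mol/L.
Along a PFR/batch, dC_T/dC_R = −r_T/(r_S+r_T) = −k₂/(k₂+k₁·C_R).
Integrating from C_{R0} to C_R: C_T = (2.57/0.128)·ln[(2.57+0.128·6.62)/(2.57+0.128·2.70)] = 20.08·ln(3.417/2.916) = 3.187 mol/L.
Then C_S = (C_{R0}−C_R) − C_T = 3.919 − 3.187 = 0.7316 mol/L.

0.732 mol/L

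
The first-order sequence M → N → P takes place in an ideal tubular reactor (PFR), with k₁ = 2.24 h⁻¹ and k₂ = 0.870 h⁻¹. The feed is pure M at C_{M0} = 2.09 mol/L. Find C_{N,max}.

1.15 mol/L

At the optimum, C_{N,max}/C_{M0} = (k₁/k₂)^[k₂/(k₂−k₁)].
= (2.24/0.870)^(0.870/(0.870−2.24)) = (2.575)^(-0.6350) = 0.5485.
C_{N,max} = 0.5485×2.09 = 1.15 mol/L.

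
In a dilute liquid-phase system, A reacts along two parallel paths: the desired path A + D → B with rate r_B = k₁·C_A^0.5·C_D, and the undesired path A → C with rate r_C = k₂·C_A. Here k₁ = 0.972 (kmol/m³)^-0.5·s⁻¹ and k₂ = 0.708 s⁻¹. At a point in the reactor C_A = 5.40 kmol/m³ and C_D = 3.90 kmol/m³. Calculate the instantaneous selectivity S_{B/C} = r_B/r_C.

2.30

S_{B/C} = r_B/r_C = (k₁·C_A^0.5·C_D)/(k₂·C_A) = (k₁/k₂)·C_A^-0.5·C_D.
= (0.972×5.400^0.5×3.900) / (0.708×5.400) = 8.809/3.823 = 2.30.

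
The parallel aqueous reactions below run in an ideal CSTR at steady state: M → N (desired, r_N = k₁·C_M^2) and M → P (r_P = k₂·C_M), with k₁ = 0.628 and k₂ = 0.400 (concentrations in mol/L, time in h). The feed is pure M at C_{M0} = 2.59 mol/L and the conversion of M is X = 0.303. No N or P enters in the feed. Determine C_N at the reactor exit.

Exit C_M = C_{M0}(1−X) = 2.59×0.697 = 1.805 mol/L.
In a CSTR the entire volume is at exit conditions, so r_N = 0.628×1.805^2 = 2.047 and r_P = 0.400×1.805 = 0.7221.
Fraction of consumed M going to N: r_N/(r_N+r_P) = 0.7392.
C_N = 0.7392·C_{M0}·X = 0.7392×2.59×0.303 = 0.580 mol/L.

0.580 mol/L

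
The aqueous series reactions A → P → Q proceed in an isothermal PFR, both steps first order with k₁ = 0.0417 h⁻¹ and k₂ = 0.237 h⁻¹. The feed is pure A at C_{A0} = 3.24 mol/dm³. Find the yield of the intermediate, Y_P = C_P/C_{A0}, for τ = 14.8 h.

Solving the coupled first-order balances gives C_P(τ) = [k₁/(k₂−k₁)]·C_{A0}·(e^(−k₁τ) − e^(−k₂τ)).
e^(−k₁τ) = e^(−0.0417×14.8) = e^(−0.6172) = 0.5395; e^(−k₂τ) = e^(−3.508) = 0.02997.
C_P = 0.0417×3.24/(0.237−0.0417) × (0.5395−0.02997) = 0.6918×0.5095 = 0.3525 mol/dm³.
Y_P = C_P/C_{A0} = 0.3525/3.24 = 0.109.

0.109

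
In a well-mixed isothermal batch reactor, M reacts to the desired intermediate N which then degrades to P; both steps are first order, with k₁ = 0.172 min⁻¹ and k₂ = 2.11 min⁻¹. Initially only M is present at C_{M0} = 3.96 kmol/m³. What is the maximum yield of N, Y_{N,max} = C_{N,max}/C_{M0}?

0.0653

For a first-order series the maximum intermediate yield is C_{N,max}/C_{M0} = (k₁/k₂)^[k₂/(k₂−k₁)].
= (0.172/2.11)^(2.11/(2.11−0.172)) = (0.08152)^(1.089) = 0.06526.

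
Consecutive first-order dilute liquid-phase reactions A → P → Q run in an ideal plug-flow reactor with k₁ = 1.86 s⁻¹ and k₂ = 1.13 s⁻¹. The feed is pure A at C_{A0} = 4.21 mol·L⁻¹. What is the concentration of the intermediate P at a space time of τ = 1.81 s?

The intermediate concentration in a first-order A→B→C sequence is C_P = k₁C_{A0}(e^(−k₁τ) − e^(−k₂τ))/(k₂−k₁).
e^(−k₁τ) = e^(−1.86×1.81) = e^(−3.367) = 0.03451; e^(−k₂τ) = e^(−2.045) = 0.1293.
C_P = 1.86×4.21/(1.13−1.86) × (0.03451−0.1293) = (-10.73)×(-0.09483) = 1.017 mol·L⁻¹.

1.02 mol·L⁻¹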